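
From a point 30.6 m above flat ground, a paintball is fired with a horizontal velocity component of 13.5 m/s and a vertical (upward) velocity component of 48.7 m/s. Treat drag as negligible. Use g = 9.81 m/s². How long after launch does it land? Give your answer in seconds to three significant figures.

10.5 s

Vertical motion (up positive, ground at y = 0): 4.905 t² − (48.70) t − 30.6 = 0, so t = (48.70 + √(48.70² + 2·9.81·30.6)) / 9.81 = (48.70 + 54.52) / 9.81 = 10.52 s.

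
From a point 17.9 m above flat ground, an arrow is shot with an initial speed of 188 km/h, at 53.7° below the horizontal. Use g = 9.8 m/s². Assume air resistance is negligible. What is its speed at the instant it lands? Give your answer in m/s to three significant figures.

Convert: 188 km/h = 188/3.6 = 52.22 m/s.
Components: vₓ = 52.22 cos 53.7° = 30.92 m/s, v_y0 = −42.09 m/s (downward).
With up positive and y = 0 at the ground: y(t) = 17.9 + (−42.09) t − 4.900 t². Setting y = 0 and taking the positive root: t = [−42.09 + √(42.09² + 2·9.80·17.9)] / 9.80 = (−42.09 + 46.07) / 9.80 = 0.4061 s.
Vertical velocity at impact: v_y = v_y0 − g t = −42.09 − 9.80 × 0.4061 = −46.07 m/s.
Speed: |v| = √(vₓ² + v_y²) = √(30.92² + 46.07²) = 55.48 m/s.

55.5 m/s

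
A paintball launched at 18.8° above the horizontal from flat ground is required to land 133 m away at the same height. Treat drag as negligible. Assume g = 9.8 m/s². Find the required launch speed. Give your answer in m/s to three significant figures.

46.2 m/s

Level-ground range: R = v₀² sin(2θ)/g, so v₀ = √(gR / sin 2θ).
v₀ = √(9.80 × 133 / sin 37.60°) = √(1303 / 0.6101) = √2136.2 = 46.22 m/s.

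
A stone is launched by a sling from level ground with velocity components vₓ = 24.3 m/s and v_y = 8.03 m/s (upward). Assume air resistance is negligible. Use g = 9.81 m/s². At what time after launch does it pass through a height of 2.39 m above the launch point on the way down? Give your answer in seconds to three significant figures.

Height y(t) = 8.030 t − 4.905 t² = 2.39 gives 4.905 t² − 8.030 t + 2.39 = 0.
t = [8.030 ± √(8.030² − 2·9.81·2.39)] / 9.81 = (8.030 ± 4.194) / 9.81, so t = 0.3910 s or t = 1.246 s.
The descending-branch root is 1.246 s.

1.25 s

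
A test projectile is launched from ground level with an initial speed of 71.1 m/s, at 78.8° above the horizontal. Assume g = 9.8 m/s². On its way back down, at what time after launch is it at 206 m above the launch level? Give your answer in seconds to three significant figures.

Components: vₓ = 71.10 cos 78.8° = 13.81 m/s, v_y0 = 71.10 sin 78.8° = 69.75 m/s.
Height y(t) = 69.75 t − 4.900 t² = 206 gives 4.900 t² − 69.75 t + 206 = 0.
Quadratic formula: t = (69.75 ± √826.89) / 9.80 = (69.75 ± 28.76) / 9.80 → t = 4.183 s or 10.05 s.
The descending-branch root is 10.05 s.

10.1 s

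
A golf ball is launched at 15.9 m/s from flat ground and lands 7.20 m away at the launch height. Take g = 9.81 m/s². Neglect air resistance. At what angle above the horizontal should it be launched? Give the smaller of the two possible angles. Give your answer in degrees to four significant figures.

From R = (v₀²/g) sin 2θ: sin 2θ = 9.81 × 7.20 / 252.81 = 0.2794.
2θ = 16.22° or 180° − 16.22° = 163.8°, so θ = 8.112° or 81.89°.
The smaller angle is 8.112°.

8.112°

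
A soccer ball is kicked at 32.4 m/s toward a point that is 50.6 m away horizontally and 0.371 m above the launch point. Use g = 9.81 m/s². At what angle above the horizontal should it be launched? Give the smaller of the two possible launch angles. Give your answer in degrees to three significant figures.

14.6°

Trajectory: y = x tanθ − g x² (1 + tan²θ)/(2v₀²). With x = 50.6, y = 0.371, v₀ = 32.4, g = 9.81:
11.96 tan²θ − 50.6 tanθ + (12.33) = 0.
tanθ = [50.6 ± √(50.6² − 4 × 11.96 × (12.33))] / (2 × 11.96) = (50.6 ± 44.39) / 23.93, giving tanθ = 0.2597 or 3.970.
θ = 14.56° or 75.86°; the smaller is 14.56°.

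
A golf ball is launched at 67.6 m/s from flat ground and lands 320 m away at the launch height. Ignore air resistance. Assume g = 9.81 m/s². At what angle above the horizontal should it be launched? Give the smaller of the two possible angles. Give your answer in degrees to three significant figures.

21.7°

From R = (v₀²/g) sin 2θ: sin 2θ = 9.81 × 320 / 4569.8 = 0.6870.
2θ = 43.39° or 180° − 43.39° = 136.6°, so θ = 21.69° or 68.31°.
The smaller angle is 21.69°.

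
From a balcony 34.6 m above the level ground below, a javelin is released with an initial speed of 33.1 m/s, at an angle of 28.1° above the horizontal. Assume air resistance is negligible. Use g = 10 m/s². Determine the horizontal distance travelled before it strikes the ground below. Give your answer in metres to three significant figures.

135 m

Components: vₓ = 33.10 cos 28.1° = 29.20 m/s, v_y0 = 33.10 sin 28.1° = 15.59 m/s.
Vertical motion (up positive, ground at y = 0): 5.000 t² − (15.59) t − 34.6 = 0, so t = (15.59 + √(15.59² + 2·10.0·34.6)) / 10.0 = (15.59 + 30.58) / 10.0 = 4.617 s.
Horizontal distance: R = vₓ t = 29.20 × 4.617 = 134.8 m.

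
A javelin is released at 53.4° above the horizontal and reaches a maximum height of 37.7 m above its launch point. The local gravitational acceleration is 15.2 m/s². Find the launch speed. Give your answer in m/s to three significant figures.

42.2 m/s

At the peak v_y = 0, so v_y0 = √(2gH) = √(2 × 15.2 × 37.7) = 33.85 m/s.
v_y0 = v₀ sin θ ⇒ v₀ = 33.85 / sin 53.4° = 42.17 m/s.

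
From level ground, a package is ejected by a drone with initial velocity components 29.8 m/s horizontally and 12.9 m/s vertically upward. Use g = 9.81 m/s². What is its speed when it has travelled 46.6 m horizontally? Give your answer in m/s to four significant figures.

At x = 46.6 m, t = x/vₓ = 46.6/29.80 = 1.564 s.
Vertical velocity there: v_y = v_y0 − g t = 12.90 − 9.81 × 1.564 = −2.440 m/s.
Speed: √(vₓ² + v_y²) = √(29.80² + 2.440²) = 29.90 m/s.

29.90 m/s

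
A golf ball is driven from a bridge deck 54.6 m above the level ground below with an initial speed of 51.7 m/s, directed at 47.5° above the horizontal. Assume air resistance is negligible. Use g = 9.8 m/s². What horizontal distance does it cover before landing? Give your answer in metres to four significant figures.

314.9 m

vₓ = 51.70 cos 47.5° = 34.93 m/s; v_y0 = 51.70 sin 47.5° = 38.12 m/s.
Vertical motion (up positive, ground at y = 0): 4.900 t² − (38.12) t − 54.6 = 0, so t = (38.12 + √(38.12² + 2·9.80·54.6)) / 9.80 = (38.12 + 50.23) / 9.80 = 9.015 s.
Horizontal distance: R = vₓ t = 34.93 × 9.015 = 314.9 m.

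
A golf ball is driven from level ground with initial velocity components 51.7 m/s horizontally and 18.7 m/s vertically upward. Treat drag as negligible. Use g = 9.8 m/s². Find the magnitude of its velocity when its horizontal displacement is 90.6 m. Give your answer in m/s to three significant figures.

51.7 m/s

x = vₓ t ⇒ t = 90.6/51.70 = 1.752 s.
Vertical velocity there: v_y = v_y0 − g t = 18.70 − 9.80 × 1.752 = 1.526 m/s.
Speed: √(vₓ² + v_y²) = √(51.70² + 1.526²) = 51.72 m/s.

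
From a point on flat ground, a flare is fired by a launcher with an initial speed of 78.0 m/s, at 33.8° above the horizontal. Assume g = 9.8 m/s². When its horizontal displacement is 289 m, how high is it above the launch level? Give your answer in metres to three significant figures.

Resolve: vₓ = 78.00 cos 33.8° = 64.82 m/s and v_y0 = 78.00 sin 33.8° = 43.39 m/s.
x = vₓ t ⇒ t = 289/64.82 = 4.459 s.
Height: y = v_y0 t − ½ g t² = 43.39 × 4.459 − 4.900 × 4.459² = 193.5 − 97.41 = 96.06 m.

96.1 m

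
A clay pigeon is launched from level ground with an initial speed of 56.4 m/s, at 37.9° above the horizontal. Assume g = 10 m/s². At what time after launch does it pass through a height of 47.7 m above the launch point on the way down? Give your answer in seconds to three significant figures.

Components: vₓ = 56.40 cos 37.9° = 44.50 m/s, v_y0 = 56.40 sin 37.9° = 34.65 m/s.
Set y = v_y0 t − ½ g t² = 47.7: 5.000 t² − 34.65 t + 47.7 = 0.
t = [34.65 ± √(34.65² − 2·10.0·47.7)] / 10.0 = (34.65 ± 15.69) / 10.0, so t = 1.895 s or t = 5.034 s.
The descending-branch root is 5.034 s.

5.03 s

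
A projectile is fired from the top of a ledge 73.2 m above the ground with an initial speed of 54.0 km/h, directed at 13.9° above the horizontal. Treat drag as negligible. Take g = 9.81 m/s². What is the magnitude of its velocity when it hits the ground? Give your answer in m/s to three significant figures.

40.8 m/s

Convert: 54.0 km/h = 54.0/3.6 = 15.00 m/s.
Horizontal component vₓ = 15.00 cos 13.9° = 14.56 m/s; vertical v_y0 = 15.00 sin 13.9° = 3.603 m/s.
Vertical motion (up positive, ground at y = 0): 4.905 t² − (3.603) t − 73.2 = 0, so t = (3.603 + √(3.603² + 2·9.81·73.2)) / 9.81 = (3.603 + 38.07) / 9.81 = 4.248 s.
Vertical velocity at impact: v_y = v_y0 − g t = 3.603 − 9.81 × 4.248 = −38.07 m/s.
Speed: |v| = √(vₓ² + v_y²) = √(14.56² + 38.07²) = 40.76 m/s.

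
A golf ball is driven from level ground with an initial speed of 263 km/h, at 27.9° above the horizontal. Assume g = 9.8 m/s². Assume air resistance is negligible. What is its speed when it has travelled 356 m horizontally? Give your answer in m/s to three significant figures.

67.5 m/s

Convert: 263 km/h = 263/3.6 = 73.06 m/s.
Components: vₓ = 73.06 cos 27.9° = 64.56 m/s, v_y0 = 73.06 sin 27.9° = 34.18 m/s.
x = vₓ t ⇒ t = 356/64.56 = 5.514 s.
Vertical velocity there: v_y = v_y0 − g t = 34.18 − 9.80 × 5.514 = −19.85 m/s.
Speed: √(vₓ² + v_y²) = √(64.56² + 19.85²) = 67.55 m/s.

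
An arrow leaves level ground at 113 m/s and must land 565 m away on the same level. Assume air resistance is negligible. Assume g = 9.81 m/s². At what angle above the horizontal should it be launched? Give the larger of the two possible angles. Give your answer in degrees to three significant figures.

Level-ground range R = v₀² sin(2θ)/g ⇒ sin(2θ) = gR/v₀² = 9.81 × 565 / 113² = 0.4341.
2θ = 25.73° or 180° − 25.73° = 154.3°, so θ = 12.86° or 77.14°.
The larger angle is 77.14°.

77.1°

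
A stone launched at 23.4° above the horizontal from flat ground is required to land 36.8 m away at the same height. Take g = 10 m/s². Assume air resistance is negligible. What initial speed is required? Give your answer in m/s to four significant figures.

On level ground R = v₀² sin 2θ / g ⇒ v₀ = √(gR / sin 2θ).
v₀ = √(10.0 × 36.8 / sin 46.80°) = √(368.0 / 0.7290) = √504.82 = 22.47 m/s.

22.47 m/s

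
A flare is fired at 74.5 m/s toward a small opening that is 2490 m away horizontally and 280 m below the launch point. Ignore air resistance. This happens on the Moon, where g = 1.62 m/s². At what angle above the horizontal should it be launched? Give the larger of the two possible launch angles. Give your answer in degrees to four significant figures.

Trajectory: y = x tanθ − g x² (1 + tan²θ)/(2v₀²). With x = 2490, y = −280, v₀ = 74.5, g = 1.62:
904.8 tan²θ − 2490 tanθ + (624.8) = 0.
tanθ = [2490 ± √(2490² − 4 × 904.8 × (624.8))] / (2 × 904.8) = (2490 ± 1985) / 1810, giving tanθ = 0.2793 or 2.473.
θ = 15.60° or 67.98°; the larger is 67.98°.

67.98°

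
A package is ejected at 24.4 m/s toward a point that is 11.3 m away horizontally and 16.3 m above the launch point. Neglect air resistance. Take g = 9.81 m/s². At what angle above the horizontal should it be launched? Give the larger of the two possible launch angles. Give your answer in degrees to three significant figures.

Trajectory: y = x tanθ − g x² (1 + tan²θ)/(2v₀²). With x = 11.3, y = 16.3, v₀ = 24.4, g = 9.81:
1.052 tan²θ − 11.3 tanθ + (17.35) = 0.
tanθ = [11.3 ± √(11.3² − 4 × 1.052 × (17.35))] / (2 × 1.052) = (11.3 ± 7.394) / 2.104, giving tanθ = 1.856 or 8.885.
θ = 61.69° or 83.58°; the larger is 83.58°.

83.6°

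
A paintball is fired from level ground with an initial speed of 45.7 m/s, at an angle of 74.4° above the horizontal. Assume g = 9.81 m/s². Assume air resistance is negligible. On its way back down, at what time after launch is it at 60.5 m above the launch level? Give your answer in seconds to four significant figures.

7.279 s

Components: vₓ = 45.70 cos 74.4° = 12.29 m/s, v_y0 = 45.70 sin 74.4° = 44.02 m/s.
Height y(t) = 44.02 t − 4.905 t² = 60.5 gives 4.905 t² − 44.02 t + 60.5 = 0.
t = [44.02 ± √(44.02² − 2·9.81·60.5)] / 9.81 = (44.02 ± 27.39) / 9.81, so t = 1.694 s or t = 7.279 s.
The descending-branch root is 7.279 s.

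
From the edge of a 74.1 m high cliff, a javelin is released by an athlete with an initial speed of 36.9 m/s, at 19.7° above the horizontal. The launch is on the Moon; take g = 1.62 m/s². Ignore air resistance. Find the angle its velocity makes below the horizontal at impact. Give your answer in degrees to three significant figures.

29.8°

Components: vₓ = 36.90 cos 19.7° = 34.74 m/s, v_y0 = 36.90 sin 19.7° = 12.44 m/s.
Vertical motion (up positive, ground at y = 0): 0.8100 t² − (12.44) t − 74.1 = 0, so t = (12.44 + √(12.44² + 2·1.62·74.1)) / 1.62 = (12.44 + 19.87) / 1.62 = 19.94 s.
At impact: v_y = v_y0 − g t = −19.87 m/s; vₓ = 34.74 m/s.
Angle below horizontal: arctan(|v_y|/vₓ) = arctan(19.87/34.74) = 29.77°.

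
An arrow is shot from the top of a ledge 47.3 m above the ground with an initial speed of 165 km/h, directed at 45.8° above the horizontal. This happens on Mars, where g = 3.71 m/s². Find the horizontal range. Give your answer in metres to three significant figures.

609 m

Convert: 165 km/h = 165/3.6 = 45.83 m/s.
Resolve: vₓ = 45.83 cos 45.8° = 31.95 m/s and v_y0 = 45.83 sin 45.8° = 32.86 m/s.
With up positive and y = 0 at the ground: y(t) = 47.3 + (32.86) t − 1.855 t². Setting y = 0 and taking the positive root: t = [32.86 + √(32.86² + 2·3.71·47.3)] / 3.71 = (32.86 + 37.82) / 3.71 = 19.05 s.
Horizontal distance: R = vₓ t = 31.95 × 19.05 = 608.8 m.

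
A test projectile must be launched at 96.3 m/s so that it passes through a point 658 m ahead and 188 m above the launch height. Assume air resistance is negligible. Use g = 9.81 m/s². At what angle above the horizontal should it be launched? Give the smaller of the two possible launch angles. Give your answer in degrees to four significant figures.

Trajectory: y = x tanθ − g x² (1 + tan²θ)/(2v₀²). With x = 658, y = 188, v₀ = 96.3, g = 9.81:
229.0 tan²θ − 658 tanθ + (417.0) = 0.
tanθ = [658 ± √(658² − 4 × 229.0 × (417.0))] / (2 × 229.0) = (658 ± 225.8) / 458.0, giving tanθ = 0.9436 or 1.930.
θ = 43.34° or 62.61°; the smaller is 43.34°.

43.34°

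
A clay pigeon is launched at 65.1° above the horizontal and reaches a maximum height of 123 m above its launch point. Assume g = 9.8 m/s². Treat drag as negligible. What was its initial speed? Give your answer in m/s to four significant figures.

54.13 m/s

At the peak v_y = 0, so v_y0 = √(2gH) = √(2 × 9.80 × 123) = 49.10 m/s.
v_y0 = v₀ sin θ ⇒ v₀ = 49.10 / sin 65.1° = 54.13 m/s.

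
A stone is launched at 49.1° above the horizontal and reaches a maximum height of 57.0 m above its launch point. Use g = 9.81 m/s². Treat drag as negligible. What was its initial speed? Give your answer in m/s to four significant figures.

At the peak v_y = 0, so v_y0 = √(2gH) = √(2 × 9.81 × 57.0) = 33.44 m/s.
v_y0 = v₀ sin θ ⇒ v₀ = 33.44 / sin 49.1° = 44.24 m/s.

44.24 m/s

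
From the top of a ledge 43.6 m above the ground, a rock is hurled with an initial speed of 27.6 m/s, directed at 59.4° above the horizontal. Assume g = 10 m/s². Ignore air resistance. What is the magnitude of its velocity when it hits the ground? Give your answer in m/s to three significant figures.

vₓ = 27.60 cos 59.4° = 14.05 m/s; v_y0 = 27.60 sin 59.4° = 23.76 m/s.
The projectile lands when y = 43.6 + (23.76) t − ½·10.0·t² = 0. Positive root: t = (23.76 + √(23.76² + 2·10.0·43.6)) / 10.0 = (23.76 + 37.90) / 10.0 = 6.166 s.
Vertical velocity at impact: v_y = v_y0 − g t = 23.76 − 10.0 × 6.166 = −37.90 m/s.
Speed: |v| = √(vₓ² + v_y²) = √(14.05² + 37.90²) = 40.42 m/s.

40.4 m/s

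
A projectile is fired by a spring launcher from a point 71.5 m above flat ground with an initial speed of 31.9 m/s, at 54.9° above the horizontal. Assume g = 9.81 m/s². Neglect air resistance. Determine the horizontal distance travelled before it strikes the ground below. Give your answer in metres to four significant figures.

Resolve: vₓ = 31.90 cos 54.9° = 18.34 m/s and v_y0 = 31.90 sin 54.9° = 26.10 m/s.
With up positive and y = 0 at the ground: y(t) = 71.5 + (26.10) t − 4.905 t². Setting y = 0 and taking the positive root: t = [26.10 + √(26.10² + 2·9.81·71.5)] / 9.81 = (26.10 + 45.65) / 9.81 = 7.314 s.
Horizontal distance: R = vₓ t = 18.34 × 7.314 = 134.2 m.

134.2 m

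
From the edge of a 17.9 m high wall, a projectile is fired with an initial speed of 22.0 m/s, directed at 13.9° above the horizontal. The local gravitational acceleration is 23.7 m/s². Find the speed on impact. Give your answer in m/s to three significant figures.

36.5 m/s

vₓ = 22.00 cos 13.9° = 21.36 m/s; v_y0 = 22.00 sin 13.9° = 5.285 m/s.
The projectile lands when y = 17.9 + (5.285) t − ½·23.7·t² = 0. Positive root: t = (5.285 + √(5.285² + 2·23.7·17.9)) / 23.7 = (5.285 + 29.60) / 23.7 = 1.472 s.
Vertical velocity at impact: v_y = v_y0 − g t = 5.285 − 23.7 × 1.472 = −29.60 m/s.
Speed: |v| = √(vₓ² + v_y²) = √(21.36² + 29.60²) = 36.50 m/s.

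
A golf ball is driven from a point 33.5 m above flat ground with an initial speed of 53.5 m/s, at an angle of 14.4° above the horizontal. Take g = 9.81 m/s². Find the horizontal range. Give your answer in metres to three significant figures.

Resolve: vₓ = 53.50 cos 14.4° = 51.82 m/s and v_y0 = 53.50 sin 14.4° = 13.30 m/s.
Vertical motion (up positive, ground at y = 0): 4.905 t² − (13.30) t − 33.5 = 0, so t = (13.30 + √(13.30² + 2·9.81·33.5)) / 9.81 = (13.30 + 28.88) / 9.81 = 4.301 s.
Horizontal distance: R = vₓ t = 51.82 × 4.301 = 222.9 m.

223 m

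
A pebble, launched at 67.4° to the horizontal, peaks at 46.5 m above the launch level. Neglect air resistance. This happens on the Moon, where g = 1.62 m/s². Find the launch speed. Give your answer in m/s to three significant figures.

At the peak v_y = 0, so v_y0 = √(2gH) = √(2 × 1.62 × 46.5) = 12.27 m/s.
v_y0 = v₀ sin θ ⇒ v₀ = 12.27 / sin 67.4° = 13.30 m/s.

13.3 m/s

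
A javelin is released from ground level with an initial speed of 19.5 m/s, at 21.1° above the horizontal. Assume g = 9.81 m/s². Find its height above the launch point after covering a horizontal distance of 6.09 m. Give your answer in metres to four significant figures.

1.800 m

Resolve: vₓ = 19.50 cos 21.1° = 18.19 m/s and v_y0 = 19.50 sin 21.1° = 7.020 m/s.
x = vₓ t ⇒ t = 6.09/18.19 = 0.3348 s.
Height: y = v_y0 t − ½ g t² = 7.020 × 0.3348 − 4.905 × 0.3348² = 2.350 − 0.5496 = 1.800 m.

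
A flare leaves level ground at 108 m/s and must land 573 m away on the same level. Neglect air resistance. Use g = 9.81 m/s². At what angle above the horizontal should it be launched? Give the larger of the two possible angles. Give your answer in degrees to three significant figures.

R = v₀² sin 2θ / g gives sin 2θ = gR/v₀² = 9.81·573/108² = 0.4819.
2θ = 28.81° or 180° − 28.81° = 151.2°, so θ = 14.41° or 75.59°.
The larger angle is 75.59°.

75.6°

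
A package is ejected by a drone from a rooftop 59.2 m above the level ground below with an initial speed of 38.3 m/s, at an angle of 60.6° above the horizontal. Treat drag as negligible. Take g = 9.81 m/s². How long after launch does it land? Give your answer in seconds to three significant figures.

8.26 s

Components: vₓ = 38.30 cos 60.6° = 18.80 m/s, v_y0 = 38.30 sin 60.6° = 33.37 m/s.
The projectile lands when y = 59.2 + (33.37) t − ½·9.81·t² = 0. Positive root: t = (33.37 + √(33.37² + 2·9.81·59.2)) / 9.81 = (33.37 + 47.70) / 9.81 = 8.263 s.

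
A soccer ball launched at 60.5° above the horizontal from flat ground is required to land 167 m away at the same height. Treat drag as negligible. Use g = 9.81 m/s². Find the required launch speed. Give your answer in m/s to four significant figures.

43.72 m/s

On level ground R = v₀² sin 2θ / g ⇒ v₀ = √(gR / sin 2θ).
v₀ = √(9.81 × 167 / sin 121.0°) = √(1638 / 0.8572) = √1911.3 = 43.72 m/s.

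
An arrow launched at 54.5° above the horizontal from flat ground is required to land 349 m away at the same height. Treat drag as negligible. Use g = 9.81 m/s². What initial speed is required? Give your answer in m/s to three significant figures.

60.2 m/s

From R = (v₀² / g) sin 2θ: v₀ = √(gR / sin 2θ).
v₀ = √(9.81 × 349 / sin 109.0°) = √(3424 / 0.9455) = √3621.0 = 60.17 m/s.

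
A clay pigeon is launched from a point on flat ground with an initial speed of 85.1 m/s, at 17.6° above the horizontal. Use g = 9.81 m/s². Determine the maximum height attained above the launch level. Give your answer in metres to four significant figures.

33.75 m

vₓ = 85.10 cos 17.6° = 81.12 m/s; v_y0 = 85.10 sin 17.6° = 25.73 m/s.
At the apex v_y = 0, so H = v_y0²/(2g) = 25.73²/19.62 = 33.75 m.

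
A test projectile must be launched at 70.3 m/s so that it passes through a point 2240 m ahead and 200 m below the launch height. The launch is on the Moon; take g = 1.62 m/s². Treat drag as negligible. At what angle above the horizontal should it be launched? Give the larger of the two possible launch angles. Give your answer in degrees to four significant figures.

67.46°

Trajectory: y = x tanθ − g x² (1 + tan²θ)/(2v₀²). With x = 2240, y = −200, v₀ = 70.3, g = 1.62:
822.4 tan²θ − 2240 tanθ + (622.4) = 0.
tanθ = [2240 ± √(2240² − 4 × 822.4 × (622.4))] / (2 × 822.4) = (2240 ± 1723) / 1645, giving tanθ = 0.3141 or 2.410.
θ = 17.44° or 67.46°; the larger is 67.46°.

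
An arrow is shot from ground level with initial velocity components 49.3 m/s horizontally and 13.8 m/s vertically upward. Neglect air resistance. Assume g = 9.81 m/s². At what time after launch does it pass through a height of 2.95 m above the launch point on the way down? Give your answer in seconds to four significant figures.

Require v_y0 t − ½ g t² = 2.95, i.e. 4.905 t² − 13.80 t + 2.95 = 0.
Quadratic formula: t = (13.80 ± √132.56) / 9.81 = (13.80 ± 11.51) / 9.81 → t = 0.2331 s or 2.580 s.
The descending-branch root is 2.580 s.

2.580 s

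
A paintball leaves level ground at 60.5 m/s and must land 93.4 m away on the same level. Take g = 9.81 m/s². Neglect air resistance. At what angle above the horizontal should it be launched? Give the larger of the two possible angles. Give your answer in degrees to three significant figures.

From R = (v₀²/g) sin 2θ: sin 2θ = 9.81 × 93.4 / 3660.2 = 0.2503.
2θ = 14.50° or 180° − 14.50° = 165.5°, so θ = 7.248° or 82.75°.
The larger angle is 82.75°.

82.8°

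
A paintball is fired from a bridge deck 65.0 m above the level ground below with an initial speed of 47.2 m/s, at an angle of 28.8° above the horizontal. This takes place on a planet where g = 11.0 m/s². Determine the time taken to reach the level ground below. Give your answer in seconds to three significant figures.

Horizontal component vₓ = 47.20 cos 28.8° = 41.36 m/s; vertical v_y0 = 47.20 sin 28.8° = 22.74 m/s.
The projectile lands when y = 65.0 + (22.74) t − ½·11.0·t² = 0. Positive root: t = (22.74 + √(22.74² + 2·11.0·65.0)) / 11.0 = (22.74 + 44.13) / 11.0 = 6.079 s.

6.08 s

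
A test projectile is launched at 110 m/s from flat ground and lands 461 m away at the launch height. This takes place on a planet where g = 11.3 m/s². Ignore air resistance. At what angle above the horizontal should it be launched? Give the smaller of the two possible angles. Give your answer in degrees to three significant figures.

12.8°

R = v₀² sin 2θ / g gives sin 2θ = gR/v₀² = 11.3·461/110² = 0.4305.
2θ = 25.50° or 180° − 25.50° = 154.5°, so θ = 12.75° or 77.25°.
The smaller angle is 12.75°.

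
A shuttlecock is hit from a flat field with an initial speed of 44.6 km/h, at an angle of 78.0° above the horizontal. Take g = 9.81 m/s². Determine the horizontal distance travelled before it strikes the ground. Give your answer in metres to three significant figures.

6.36 m

Convert: 44.6 km/h = 44.6/3.6 = 12.39 m/s.
Components: vₓ = 12.39 cos 78.0° = 2.576 m/s, v_y0 = 12.39 sin 78.0° = 12.12 m/s.
Flight time T = 2 v_y0 / g = 2.471 s.
Horizontal distance R = vₓ T = 2.576 × 2.471 = 6.364 m.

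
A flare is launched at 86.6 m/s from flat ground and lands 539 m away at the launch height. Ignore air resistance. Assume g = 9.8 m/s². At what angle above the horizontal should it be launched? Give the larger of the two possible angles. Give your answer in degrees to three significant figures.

67.6°

R = v₀² sin 2θ / g gives sin 2θ = gR/v₀² = 9.80·539/86.6² = 0.7043.
2θ = 44.78° or 180° − 44.78° = 135.2°, so θ = 22.39° or 67.61°.
The larger angle is 67.61°.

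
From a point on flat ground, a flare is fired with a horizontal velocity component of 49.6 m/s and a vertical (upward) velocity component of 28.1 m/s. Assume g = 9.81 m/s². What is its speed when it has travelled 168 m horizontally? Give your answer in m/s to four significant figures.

49.86 m/s

At x = 168 m, t = x/vₓ = 168/49.60 = 3.387 s.
Vertical velocity there: v_y = v_y0 − g t = 28.10 − 9.81 × 3.387 = −5.127 m/s.
Speed: √(vₓ² + v_y²) = √(49.60² + 5.127²) = 49.86 m/s.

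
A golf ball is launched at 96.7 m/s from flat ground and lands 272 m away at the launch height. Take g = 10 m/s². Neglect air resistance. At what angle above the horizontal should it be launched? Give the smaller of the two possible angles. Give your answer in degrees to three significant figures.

From R = (v₀²/g) sin 2θ: sin 2θ = 10.0 × 272 / 9350.9 = 0.2909.
2θ = 16.91° or 180° − 16.91° = 163.1°, so θ = 8.455° or 81.54°.
The smaller angle is 8.455°.

8.46°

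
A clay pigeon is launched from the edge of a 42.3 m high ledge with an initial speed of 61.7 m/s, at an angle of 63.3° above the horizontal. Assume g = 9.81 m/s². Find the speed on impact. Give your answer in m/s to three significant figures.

vₓ = 61.70 cos 63.3° = 27.72 m/s; v_y0 = 61.70 sin 63.3° = 55.12 m/s.
With up positive and y = 0 at the ground: y(t) = 42.3 + (55.12) t − 4.905 t². Setting y = 0 and taking the positive root: t = [55.12 + √(55.12² + 2·9.81·42.3)] / 9.81 = (55.12 + 62.20) / 9.81 = 11.96 s.
Vertical velocity at impact: v_y = v_y0 − g t = 55.12 − 9.81 × 11.96 = −62.20 m/s.
Speed: |v| = √(vₓ² + v_y²) = √(27.72² + 62.20²) = 68.09 m/s.

68.1 m/s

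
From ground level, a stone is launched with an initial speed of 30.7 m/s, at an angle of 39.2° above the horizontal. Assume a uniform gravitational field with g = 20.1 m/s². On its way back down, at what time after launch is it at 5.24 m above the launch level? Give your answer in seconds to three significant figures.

1.61 s

vₓ = 30.70 cos 39.2° = 23.79 m/s; v_y0 = 30.70 sin 39.2° = 19.40 m/s.
Height y(t) = 19.40 t − 10.05 t² = 5.24 gives 10.05 t² − 19.40 t + 5.24 = 0.
Quadratic formula: t = (19.40 ± √165.84) / 20.1 = (19.40 ± 12.88) / 20.1 → t = 0.3246 s or 1.606 s.
The descending-branch root is 1.606 s.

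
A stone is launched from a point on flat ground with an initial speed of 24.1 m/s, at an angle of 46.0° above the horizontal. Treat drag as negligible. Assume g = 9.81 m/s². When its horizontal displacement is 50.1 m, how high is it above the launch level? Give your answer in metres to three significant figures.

7.95 m

Resolve: vₓ = 24.10 cos 46.0° = 16.74 m/s and v_y0 = 24.10 sin 46.0° = 17.34 m/s.
At x = 50.1 m, t = x/vₓ = 50.1/16.74 = 2.993 s.
Height: y = v_y0 t − ½ g t² = 17.34 × 2.993 − 4.905 × 2.993² = 51.88 − 43.93 = 7.952 m.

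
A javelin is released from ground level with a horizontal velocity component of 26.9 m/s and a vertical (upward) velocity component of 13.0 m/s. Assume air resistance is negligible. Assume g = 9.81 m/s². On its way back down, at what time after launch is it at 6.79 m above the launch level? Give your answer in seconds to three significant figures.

Require v_y0 t − ½ g t² = 6.79, i.e. 4.905 t² − 13.00 t + 6.79 = 0.
Quadratic formula: t = (13.00 ± √35.780) / 9.81 = (13.00 ± 5.982) / 9.81 → t = 0.7154 s or 1.935 s.
The descending-branch root is 1.935 s.

1.93 s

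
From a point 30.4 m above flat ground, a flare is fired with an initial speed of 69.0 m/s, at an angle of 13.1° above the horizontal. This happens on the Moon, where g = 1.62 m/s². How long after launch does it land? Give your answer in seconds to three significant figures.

21.1 s

Resolve: vₓ = 69.00 cos 13.1° = 67.20 m/s and v_y0 = 69.00 sin 13.1° = 15.64 m/s.
The projectile lands when y = 30.4 + (15.64) t − ½·1.62·t² = 0. Positive root: t = (15.64 + √(15.64² + 2·1.62·30.4)) / 1.62 = (15.64 + 18.52) / 1.62 = 21.09 s.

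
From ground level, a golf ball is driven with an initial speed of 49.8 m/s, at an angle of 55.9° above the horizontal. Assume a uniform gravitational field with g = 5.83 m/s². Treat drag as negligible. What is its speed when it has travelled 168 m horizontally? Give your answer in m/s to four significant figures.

28.59 m/s

Horizontal component vₓ = 49.80 cos 55.9° = 27.92 m/s; vertical v_y0 = 49.80 sin 55.9° = 41.24 m/s.
Time to reach x = 168 m: t = x/vₓ = 168/27.92 = 6.017 s.
Vertical velocity there: v_y = v_y0 − g t = 41.24 − 5.83 × 6.017 = 6.157 m/s.
Speed: √(vₓ² + v_y²) = √(27.92² + 6.157²) = 28.59 m/s.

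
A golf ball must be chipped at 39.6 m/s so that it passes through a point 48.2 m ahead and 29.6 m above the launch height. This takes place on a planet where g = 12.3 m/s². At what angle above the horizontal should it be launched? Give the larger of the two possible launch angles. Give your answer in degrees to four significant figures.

Trajectory: y = x tanθ − g x² (1 + tan²θ)/(2v₀²). With x = 48.2, y = 29.6, v₀ = 39.6, g = 12.3:
9.111 tan²θ − 48.2 tanθ + (38.71) = 0.
tanθ = [48.2 ± √(48.2² − 4 × 9.111 × (38.71))] / (2 × 9.111) = (48.2 ± 30.21) / 18.22, giving tanθ = 0.9875 or 4.303.
θ = 44.64° or 76.92°; the larger is 76.92°.

76.92°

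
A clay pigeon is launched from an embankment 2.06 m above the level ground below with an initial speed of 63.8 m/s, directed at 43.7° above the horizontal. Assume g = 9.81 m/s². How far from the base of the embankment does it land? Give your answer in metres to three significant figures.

Resolve: vₓ = 63.80 cos 43.7° = 46.13 m/s and v_y0 = 63.80 sin 43.7° = 44.08 m/s.
Vertical motion (up positive, ground at y = 0): 4.905 t² − (44.08) t − 2.06 = 0, so t = (44.08 + √(44.08² + 2·9.81·2.06)) / 9.81 = (44.08 + 44.53) / 9.81 = 9.033 s.
Horizontal distance: R = vₓ t = 46.13 × 9.033 = 416.6 m.

417 m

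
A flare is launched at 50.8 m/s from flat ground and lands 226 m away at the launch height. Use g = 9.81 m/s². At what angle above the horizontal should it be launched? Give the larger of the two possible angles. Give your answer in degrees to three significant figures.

60.4°

Level-ground range R = v₀² sin(2θ)/g ⇒ sin(2θ) = gR/v₀² = 9.81 × 226 / 50.8² = 0.8591.
2θ = 59.22° or 180° − 59.22° = 120.8°, so θ = 29.61° or 60.39°.
The larger angle is 60.39°.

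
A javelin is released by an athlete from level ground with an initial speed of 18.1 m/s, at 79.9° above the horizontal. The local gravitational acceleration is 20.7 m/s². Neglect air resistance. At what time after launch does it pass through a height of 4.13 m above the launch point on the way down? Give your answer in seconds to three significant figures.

1.45 s

vₓ = 18.10 cos 79.9° = 3.174 m/s; v_y0 = 18.10 sin 79.9° = 17.82 m/s.
Require v_y0 t − ½ g t² = 4.13, i.e. 10.35 t² − 17.82 t + 4.13 = 0.
Quadratic formula: t = (17.82 ± √146.55) / 20.7 = (17.82 ± 12.11) / 20.7 → t = 0.2760 s or 1.446 s.
The descending-branch root is 1.446 s.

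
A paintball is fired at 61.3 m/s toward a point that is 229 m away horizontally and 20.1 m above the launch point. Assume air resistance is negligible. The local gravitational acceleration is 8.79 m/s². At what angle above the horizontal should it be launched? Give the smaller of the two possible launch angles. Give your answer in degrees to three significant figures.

Trajectory: y = x tanθ − g x² (1 + tan²θ)/(2v₀²). With x = 229, y = 20.1, v₀ = 61.3, g = 8.79:
61.34 tan²θ − 229 tanθ + (81.44) = 0.
tanθ = [229 ± √(229² − 4 × 61.34 × (81.44))] / (2 × 61.34) = (229 ± 180.2) / 122.7, giving tanθ = 0.3980 or 3.336.
θ = 21.70° or 73.31°; the smaller is 21.70°.

21.7°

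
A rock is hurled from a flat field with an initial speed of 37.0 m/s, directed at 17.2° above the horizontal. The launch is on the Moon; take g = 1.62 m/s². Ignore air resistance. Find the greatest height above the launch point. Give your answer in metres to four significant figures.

Components: vₓ = 37.00 cos 17.2° = 35.35 m/s, v_y0 = 37.00 sin 17.2° = 10.94 m/s.
Maximum height: H = v_y0² / (2g) = 10.94² / (2 × 1.62) = 36.95 m.

36.95 m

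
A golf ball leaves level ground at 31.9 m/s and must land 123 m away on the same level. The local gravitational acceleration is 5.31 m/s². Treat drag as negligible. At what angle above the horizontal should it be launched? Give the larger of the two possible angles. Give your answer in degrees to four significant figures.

70.04°

Level-ground range R = v₀² sin(2θ)/g ⇒ sin(2θ) = gR/v₀² = 5.31 × 123 / 31.9² = 0.6418.
2θ = 39.93° or 180° − 39.93° = 140.1°, so θ = 19.96° or 70.04°.
The larger angle is 70.04°.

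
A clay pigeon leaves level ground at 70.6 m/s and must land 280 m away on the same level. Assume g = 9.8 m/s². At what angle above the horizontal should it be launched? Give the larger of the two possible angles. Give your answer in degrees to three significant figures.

From R = (v₀²/g) sin 2θ: sin 2θ = 9.80 × 280 / 4984.4 = 0.5505.
2θ = 33.40° or 180° − 33.40° = 146.6°, so θ = 16.70° or 73.30°.
The larger angle is 73.30°.

73.3°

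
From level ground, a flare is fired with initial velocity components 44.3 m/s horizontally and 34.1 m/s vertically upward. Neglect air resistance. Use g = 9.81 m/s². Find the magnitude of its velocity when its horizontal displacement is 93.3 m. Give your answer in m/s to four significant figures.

46.29 m/s

Time to reach x = 93.3 m: t = x/vₓ = 93.3/44.30 = 2.106 s.
Vertical velocity there: v_y = v_y0 − g t = 34.10 − 9.81 × 2.106 = 13.44 m/s.
Speed: √(vₓ² + v_y²) = √(44.30² + 13.44²) = 46.29 m/s.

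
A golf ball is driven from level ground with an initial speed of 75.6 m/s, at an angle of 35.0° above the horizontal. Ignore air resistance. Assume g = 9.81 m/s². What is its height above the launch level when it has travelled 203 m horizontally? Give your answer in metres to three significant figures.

vₓ = 75.60 cos 35.0° = 61.93 m/s; v_y0 = 75.60 sin 35.0° = 43.36 m/s.
At x = 203 m, t = x/vₓ = 203/61.93 = 3.278 s.
Height: y = v_y0 t − ½ g t² = 43.36 × 3.278 − 4.905 × 3.278² = 142.1 − 52.71 = 89.44 m.

89.4 m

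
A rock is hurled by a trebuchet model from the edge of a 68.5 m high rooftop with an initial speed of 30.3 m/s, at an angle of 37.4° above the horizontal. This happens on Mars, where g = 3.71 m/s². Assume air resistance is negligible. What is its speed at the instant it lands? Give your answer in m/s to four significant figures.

Resolve: vₓ = 30.30 cos 37.4° = 24.07 m/s and v_y0 = 30.30 sin 37.4° = 18.40 m/s.
With up positive and y = 0 at the ground: y(t) = 68.5 + (18.40) t − 1.855 t². Setting y = 0 and taking the positive root: t = [18.40 + √(18.40² + 2·3.71·68.5)] / 3.71 = (18.40 + 29.10) / 3.71 = 12.80 s.
Vertical velocity at impact: v_y = v_y0 − g t = 18.40 − 3.71 × 12.80 = −29.10 m/s.
Speed: |v| = √(vₓ² + v_y²) = √(24.07² + 29.10²) = 37.77 m/s.

37.77 m/s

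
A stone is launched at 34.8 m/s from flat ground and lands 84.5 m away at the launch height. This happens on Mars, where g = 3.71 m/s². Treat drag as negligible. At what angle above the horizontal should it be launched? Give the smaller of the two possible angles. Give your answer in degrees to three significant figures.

Level-ground range R = v₀² sin(2θ)/g ⇒ sin(2θ) = gR/v₀² = 3.71 × 84.5 / 34.8² = 0.2589.
2θ = 15.00° or 180° − 15.00° = 165.0°, so θ = 7.501° or 82.50°.
The smaller angle is 7.501°.

7.50°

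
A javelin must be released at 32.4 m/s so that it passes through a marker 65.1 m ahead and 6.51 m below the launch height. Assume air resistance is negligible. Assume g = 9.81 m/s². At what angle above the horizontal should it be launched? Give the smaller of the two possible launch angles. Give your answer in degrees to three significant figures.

12.3°

Trajectory: y = x tanθ − g x² (1 + tan²θ)/(2v₀²). With x = 65.1, y = −6.51, v₀ = 32.4, g = 9.81:
19.80 tan²θ − 65.1 tanθ + (13.29) = 0.
tanθ = [65.1 ± √(65.1² − 4 × 19.80 × (13.29))] / (2 × 19.80) = (65.1 ± 56.44) / 39.60, giving tanθ = 0.2187 or 3.069.
θ = 12.34° or 71.95°; the smaller is 12.34°.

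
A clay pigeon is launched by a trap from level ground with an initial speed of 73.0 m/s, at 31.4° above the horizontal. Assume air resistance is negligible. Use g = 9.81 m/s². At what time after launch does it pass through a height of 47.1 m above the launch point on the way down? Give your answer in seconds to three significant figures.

Components: vₓ = 73.00 cos 31.4° = 62.31 m/s, v_y0 = 73.00 sin 31.4° = 38.03 m/s.
Require v_y0 t − ½ g t² = 47.1, i.e. 4.905 t² − 38.03 t + 47.1 = 0.
Quadratic formula: t = (38.03 ± √522.46) / 9.81 = (38.03 ± 22.86) / 9.81 → t = 1.547 s or 6.207 s.
The descending-branch root is 6.207 s.

6.21 s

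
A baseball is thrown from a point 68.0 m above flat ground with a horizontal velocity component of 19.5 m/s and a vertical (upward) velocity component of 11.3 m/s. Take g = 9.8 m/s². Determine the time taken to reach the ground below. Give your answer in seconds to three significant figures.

With up positive and y = 0 at the ground: y(t) = 68.0 + (11.30) t − 4.900 t². Setting y = 0 and taking the positive root: t = [11.30 + √(11.30² + 2·9.80·68.0)] / 9.80 = (11.30 + 38.22) / 9.80 = 5.053 s.

5.05 s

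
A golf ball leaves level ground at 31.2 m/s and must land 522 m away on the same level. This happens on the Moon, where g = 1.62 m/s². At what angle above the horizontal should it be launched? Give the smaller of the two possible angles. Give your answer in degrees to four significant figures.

30.15°

R = v₀² sin 2θ / g gives sin 2θ = gR/v₀² = 1.62·522/31.2² = 0.8687.
2θ = 60.31° or 180° − 60.31° = 119.7°, so θ = 30.15° or 59.85°.
The smaller angle is 30.15°.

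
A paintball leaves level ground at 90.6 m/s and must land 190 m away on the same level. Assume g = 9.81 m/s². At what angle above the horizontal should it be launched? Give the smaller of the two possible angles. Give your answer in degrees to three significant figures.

6.56°

Level-ground range R = v₀² sin(2θ)/g ⇒ sin(2θ) = gR/v₀² = 9.81 × 190 / 90.6² = 0.2271.
2θ = 13.12° or 180° − 13.12° = 166.9°, so θ = 6.562° or 83.44°.
The smaller angle is 6.562°.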